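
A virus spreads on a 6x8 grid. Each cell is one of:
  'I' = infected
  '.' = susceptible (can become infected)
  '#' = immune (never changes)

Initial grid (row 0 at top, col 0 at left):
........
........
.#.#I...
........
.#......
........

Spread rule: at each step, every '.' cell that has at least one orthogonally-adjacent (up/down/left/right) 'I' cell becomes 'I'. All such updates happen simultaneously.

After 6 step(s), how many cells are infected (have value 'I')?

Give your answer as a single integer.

Step 0 (initial): 1 infected
Step 1: +3 new -> 4 infected
Step 2: +7 new -> 11 infected
Step 3: +10 new -> 21 infected
Step 4: +11 new -> 32 infected
Step 5: +7 new -> 39 infected
Step 6: +5 new -> 44 infected

Answer: 44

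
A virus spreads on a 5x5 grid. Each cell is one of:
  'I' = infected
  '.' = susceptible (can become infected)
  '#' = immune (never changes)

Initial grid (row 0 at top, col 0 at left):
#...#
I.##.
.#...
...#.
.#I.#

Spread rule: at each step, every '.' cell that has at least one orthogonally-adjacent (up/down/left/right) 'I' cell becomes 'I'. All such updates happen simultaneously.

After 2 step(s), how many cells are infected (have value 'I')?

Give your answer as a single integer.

Step 0 (initial): 2 infected
Step 1: +4 new -> 6 infected
Step 2: +4 new -> 10 infected

Answer: 10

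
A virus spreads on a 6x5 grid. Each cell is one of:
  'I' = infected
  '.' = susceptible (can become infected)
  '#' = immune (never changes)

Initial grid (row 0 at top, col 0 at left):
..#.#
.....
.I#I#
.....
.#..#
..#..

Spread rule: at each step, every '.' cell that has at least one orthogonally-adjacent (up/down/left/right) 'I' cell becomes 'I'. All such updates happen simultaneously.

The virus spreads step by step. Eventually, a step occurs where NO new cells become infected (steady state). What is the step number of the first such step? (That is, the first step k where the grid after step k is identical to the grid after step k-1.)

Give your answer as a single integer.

Step 0 (initial): 2 infected
Step 1: +5 new -> 7 infected
Step 2: +9 new -> 16 infected
Step 3: +4 new -> 20 infected
Step 4: +2 new -> 22 infected
Step 5: +1 new -> 23 infected
Step 6: +0 new -> 23 infected

Answer: 6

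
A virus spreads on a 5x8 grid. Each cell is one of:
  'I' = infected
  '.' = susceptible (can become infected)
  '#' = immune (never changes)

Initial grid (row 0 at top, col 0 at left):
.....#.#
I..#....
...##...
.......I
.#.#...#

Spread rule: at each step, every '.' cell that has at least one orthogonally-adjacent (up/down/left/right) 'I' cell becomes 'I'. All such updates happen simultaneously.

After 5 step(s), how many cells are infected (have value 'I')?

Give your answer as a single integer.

Answer: 32

Derivation:
Step 0 (initial): 2 infected
Step 1: +5 new -> 7 infected
Step 2: +8 new -> 15 infected
Step 3: +8 new -> 23 infected
Step 4: +6 new -> 29 infected
Step 5: +3 new -> 32 infected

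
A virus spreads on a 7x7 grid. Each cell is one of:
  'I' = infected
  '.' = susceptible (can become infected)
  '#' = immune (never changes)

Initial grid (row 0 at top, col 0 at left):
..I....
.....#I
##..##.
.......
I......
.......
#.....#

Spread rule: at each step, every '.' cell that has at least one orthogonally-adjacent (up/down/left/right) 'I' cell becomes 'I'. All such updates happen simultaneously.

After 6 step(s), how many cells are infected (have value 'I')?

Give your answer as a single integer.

Step 0 (initial): 3 infected
Step 1: +8 new -> 11 infected
Step 2: +10 new -> 21 infected
Step 3: +9 new -> 30 infected
Step 4: +7 new -> 37 infected
Step 5: +3 new -> 40 infected
Step 6: +2 new -> 42 infected

Answer: 42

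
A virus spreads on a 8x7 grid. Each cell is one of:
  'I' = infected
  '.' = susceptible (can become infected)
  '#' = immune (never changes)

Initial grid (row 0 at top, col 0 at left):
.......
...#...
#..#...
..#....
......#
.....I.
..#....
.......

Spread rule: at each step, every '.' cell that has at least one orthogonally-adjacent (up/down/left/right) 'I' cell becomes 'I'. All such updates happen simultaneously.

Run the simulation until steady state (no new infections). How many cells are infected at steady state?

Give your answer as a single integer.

Step 0 (initial): 1 infected
Step 1: +4 new -> 5 infected
Step 2: +6 new -> 11 infected
Step 3: +8 new -> 19 infected
Step 4: +7 new -> 26 infected
Step 5: +7 new -> 33 infected
Step 6: +6 new -> 39 infected
Step 7: +4 new -> 43 infected
Step 8: +3 new -> 46 infected
Step 9: +3 new -> 49 infected
Step 10: +1 new -> 50 infected
Step 11: +0 new -> 50 infected

Answer: 50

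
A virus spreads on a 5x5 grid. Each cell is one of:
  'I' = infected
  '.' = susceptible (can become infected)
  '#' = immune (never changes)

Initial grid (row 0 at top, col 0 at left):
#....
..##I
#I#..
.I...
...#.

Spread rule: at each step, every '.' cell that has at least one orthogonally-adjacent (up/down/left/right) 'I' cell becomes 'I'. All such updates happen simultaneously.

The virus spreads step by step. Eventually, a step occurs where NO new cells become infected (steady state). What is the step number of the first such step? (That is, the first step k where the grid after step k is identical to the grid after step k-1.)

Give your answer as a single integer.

Answer: 4

Derivation:
Step 0 (initial): 3 infected
Step 1: +6 new -> 9 infected
Step 2: +8 new -> 17 infected
Step 3: +2 new -> 19 infected
Step 4: +0 new -> 19 infected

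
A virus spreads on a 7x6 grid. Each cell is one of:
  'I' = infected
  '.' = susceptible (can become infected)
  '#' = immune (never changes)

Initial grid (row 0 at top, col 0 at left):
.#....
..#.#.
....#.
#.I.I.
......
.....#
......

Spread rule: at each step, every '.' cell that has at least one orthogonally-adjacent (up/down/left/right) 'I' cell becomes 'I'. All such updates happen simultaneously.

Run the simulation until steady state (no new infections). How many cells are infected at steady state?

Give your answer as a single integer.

Step 0 (initial): 2 infected
Step 1: +6 new -> 8 infected
Step 2: +8 new -> 16 infected
Step 3: +9 new -> 25 infected
Step 4: +7 new -> 32 infected
Step 5: +4 new -> 36 infected
Step 6: +0 new -> 36 infected

Answer: 36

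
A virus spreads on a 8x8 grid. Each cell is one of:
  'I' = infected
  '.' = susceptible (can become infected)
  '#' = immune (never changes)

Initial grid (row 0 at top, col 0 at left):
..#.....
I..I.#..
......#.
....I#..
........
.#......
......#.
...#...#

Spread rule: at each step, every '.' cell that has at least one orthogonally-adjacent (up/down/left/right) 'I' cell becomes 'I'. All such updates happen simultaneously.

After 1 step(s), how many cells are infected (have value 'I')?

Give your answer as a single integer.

Answer: 13

Derivation:
Step 0 (initial): 3 infected
Step 1: +10 new -> 13 infected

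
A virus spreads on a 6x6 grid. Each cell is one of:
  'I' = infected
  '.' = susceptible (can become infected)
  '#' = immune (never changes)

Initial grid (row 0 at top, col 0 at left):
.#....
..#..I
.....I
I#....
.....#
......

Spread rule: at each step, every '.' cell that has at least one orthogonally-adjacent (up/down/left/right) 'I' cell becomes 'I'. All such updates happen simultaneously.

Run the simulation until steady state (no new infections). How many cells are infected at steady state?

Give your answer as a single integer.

Answer: 32

Derivation:
Step 0 (initial): 3 infected
Step 1: +6 new -> 9 infected
Step 2: +8 new -> 17 infected
Step 3: +8 new -> 25 infected
Step 4: +5 new -> 30 infected
Step 5: +2 new -> 32 infected
Step 6: +0 new -> 32 infected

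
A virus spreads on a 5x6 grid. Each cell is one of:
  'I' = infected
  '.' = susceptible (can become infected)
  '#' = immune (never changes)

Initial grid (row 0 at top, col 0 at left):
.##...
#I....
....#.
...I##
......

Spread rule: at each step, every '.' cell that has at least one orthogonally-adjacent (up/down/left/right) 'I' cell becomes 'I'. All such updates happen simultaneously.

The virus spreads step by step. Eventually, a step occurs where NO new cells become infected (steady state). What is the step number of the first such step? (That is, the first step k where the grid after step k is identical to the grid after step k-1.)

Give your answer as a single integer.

Step 0 (initial): 2 infected
Step 1: +5 new -> 7 infected
Step 2: +6 new -> 13 infected
Step 3: +5 new -> 18 infected
Step 4: +3 new -> 21 infected
Step 5: +2 new -> 23 infected
Step 6: +0 new -> 23 infected

Answer: 6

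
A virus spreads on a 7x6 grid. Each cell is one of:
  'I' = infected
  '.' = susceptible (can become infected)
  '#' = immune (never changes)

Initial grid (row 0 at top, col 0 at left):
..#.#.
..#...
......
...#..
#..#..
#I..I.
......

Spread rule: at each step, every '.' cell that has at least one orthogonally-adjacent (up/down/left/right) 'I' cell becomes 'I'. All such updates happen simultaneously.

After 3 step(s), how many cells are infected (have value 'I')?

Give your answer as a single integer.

Step 0 (initial): 2 infected
Step 1: +7 new -> 9 infected
Step 2: +8 new -> 17 infected
Step 3: +5 new -> 22 infected

Answer: 22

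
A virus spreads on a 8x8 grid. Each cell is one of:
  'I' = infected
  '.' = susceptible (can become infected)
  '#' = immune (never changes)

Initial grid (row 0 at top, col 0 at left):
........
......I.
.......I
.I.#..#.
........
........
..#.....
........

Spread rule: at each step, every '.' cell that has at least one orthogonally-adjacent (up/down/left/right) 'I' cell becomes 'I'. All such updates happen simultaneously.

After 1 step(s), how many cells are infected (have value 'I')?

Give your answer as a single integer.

Answer: 12

Derivation:
Step 0 (initial): 3 infected
Step 1: +9 new -> 12 infected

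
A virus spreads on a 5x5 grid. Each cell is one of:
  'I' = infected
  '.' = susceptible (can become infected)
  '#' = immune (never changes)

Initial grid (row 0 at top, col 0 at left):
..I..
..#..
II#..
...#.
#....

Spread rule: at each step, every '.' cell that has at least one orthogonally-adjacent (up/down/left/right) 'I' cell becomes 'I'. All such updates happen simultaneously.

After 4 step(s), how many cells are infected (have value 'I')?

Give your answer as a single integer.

Step 0 (initial): 3 infected
Step 1: +6 new -> 9 infected
Step 2: +5 new -> 14 infected
Step 3: +3 new -> 17 infected
Step 4: +2 new -> 19 infected

Answer: 19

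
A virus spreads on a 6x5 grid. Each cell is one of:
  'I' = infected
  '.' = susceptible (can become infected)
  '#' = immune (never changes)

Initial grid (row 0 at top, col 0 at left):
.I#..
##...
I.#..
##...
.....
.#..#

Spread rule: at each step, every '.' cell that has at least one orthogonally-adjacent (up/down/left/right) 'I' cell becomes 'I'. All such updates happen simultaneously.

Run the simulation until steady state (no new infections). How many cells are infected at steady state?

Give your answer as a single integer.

Answer: 4

Derivation:
Step 0 (initial): 2 infected
Step 1: +2 new -> 4 infected
Step 2: +0 new -> 4 infected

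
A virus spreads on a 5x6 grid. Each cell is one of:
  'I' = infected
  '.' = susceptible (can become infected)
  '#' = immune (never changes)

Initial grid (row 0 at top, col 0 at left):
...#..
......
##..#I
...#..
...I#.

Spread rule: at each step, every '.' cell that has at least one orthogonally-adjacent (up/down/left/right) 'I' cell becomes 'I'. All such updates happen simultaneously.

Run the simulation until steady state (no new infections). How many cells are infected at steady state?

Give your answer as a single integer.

Answer: 24

Derivation:
Step 0 (initial): 2 infected
Step 1: +3 new -> 5 infected
Step 2: +6 new -> 11 infected
Step 3: +5 new -> 16 infected
Step 4: +3 new -> 19 infected
Step 5: +2 new -> 21 infected
Step 6: +2 new -> 23 infected
Step 7: +1 new -> 24 infected
Step 8: +0 new -> 24 infected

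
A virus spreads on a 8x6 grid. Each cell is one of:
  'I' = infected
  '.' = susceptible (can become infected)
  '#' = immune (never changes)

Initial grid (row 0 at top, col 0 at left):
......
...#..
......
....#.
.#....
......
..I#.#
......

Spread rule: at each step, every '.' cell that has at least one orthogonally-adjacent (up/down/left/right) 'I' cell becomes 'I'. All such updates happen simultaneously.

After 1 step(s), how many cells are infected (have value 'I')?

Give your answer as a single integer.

Answer: 4

Derivation:
Step 0 (initial): 1 infected
Step 1: +3 new -> 4 infected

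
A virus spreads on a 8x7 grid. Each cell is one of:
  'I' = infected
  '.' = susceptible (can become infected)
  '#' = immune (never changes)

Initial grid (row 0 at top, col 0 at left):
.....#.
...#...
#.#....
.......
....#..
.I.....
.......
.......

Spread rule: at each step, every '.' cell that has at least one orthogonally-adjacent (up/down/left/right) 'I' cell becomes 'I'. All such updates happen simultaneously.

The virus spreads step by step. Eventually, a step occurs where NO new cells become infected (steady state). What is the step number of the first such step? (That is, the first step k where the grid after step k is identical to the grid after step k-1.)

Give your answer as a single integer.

Answer: 11

Derivation:
Step 0 (initial): 1 infected
Step 1: +4 new -> 5 infected
Step 2: +7 new -> 12 infected
Step 3: +8 new -> 20 infected
Step 4: +5 new -> 25 infected
Step 5: +9 new -> 34 infected
Step 6: +7 new -> 41 infected
Step 7: +5 new -> 46 infected
Step 8: +3 new -> 49 infected
Step 9: +1 new -> 50 infected
Step 10: +1 new -> 51 infected
Step 11: +0 new -> 51 infected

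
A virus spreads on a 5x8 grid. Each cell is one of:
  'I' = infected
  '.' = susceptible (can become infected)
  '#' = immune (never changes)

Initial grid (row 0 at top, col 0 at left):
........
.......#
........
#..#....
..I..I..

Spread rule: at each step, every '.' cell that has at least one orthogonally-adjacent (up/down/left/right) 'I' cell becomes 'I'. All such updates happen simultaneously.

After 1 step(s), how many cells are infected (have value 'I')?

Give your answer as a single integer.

Answer: 8

Derivation:
Step 0 (initial): 2 infected
Step 1: +6 new -> 8 infected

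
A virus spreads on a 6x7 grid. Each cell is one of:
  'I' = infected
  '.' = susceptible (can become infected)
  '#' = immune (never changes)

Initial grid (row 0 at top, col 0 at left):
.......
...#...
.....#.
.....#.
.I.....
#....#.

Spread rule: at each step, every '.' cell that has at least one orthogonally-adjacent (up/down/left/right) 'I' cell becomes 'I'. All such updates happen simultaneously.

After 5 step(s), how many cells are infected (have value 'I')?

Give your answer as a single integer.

Step 0 (initial): 1 infected
Step 1: +4 new -> 5 infected
Step 2: +5 new -> 10 infected
Step 3: +6 new -> 16 infected
Step 4: +7 new -> 23 infected
Step 5: +4 new -> 27 infected

Answer: 27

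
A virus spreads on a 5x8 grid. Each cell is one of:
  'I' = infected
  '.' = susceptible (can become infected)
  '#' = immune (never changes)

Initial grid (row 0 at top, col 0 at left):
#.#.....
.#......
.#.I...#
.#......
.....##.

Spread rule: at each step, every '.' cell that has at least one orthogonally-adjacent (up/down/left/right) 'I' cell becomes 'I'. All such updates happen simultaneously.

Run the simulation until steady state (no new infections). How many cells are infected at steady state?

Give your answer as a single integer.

Step 0 (initial): 1 infected
Step 1: +4 new -> 5 infected
Step 2: +7 new -> 12 infected
Step 3: +6 new -> 18 infected
Step 4: +4 new -> 22 infected
Step 5: +4 new -> 26 infected
Step 6: +3 new -> 29 infected
Step 7: +1 new -> 30 infected
Step 8: +1 new -> 31 infected
Step 9: +0 new -> 31 infected

Answer: 31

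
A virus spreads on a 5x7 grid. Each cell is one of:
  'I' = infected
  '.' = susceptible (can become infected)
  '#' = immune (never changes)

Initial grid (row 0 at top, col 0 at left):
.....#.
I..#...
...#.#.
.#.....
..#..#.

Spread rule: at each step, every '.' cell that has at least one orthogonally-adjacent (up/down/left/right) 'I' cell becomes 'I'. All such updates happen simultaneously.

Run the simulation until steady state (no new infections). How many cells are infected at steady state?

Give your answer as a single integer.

Answer: 28

Derivation:
Step 0 (initial): 1 infected
Step 1: +3 new -> 4 infected
Step 2: +4 new -> 8 infected
Step 3: +3 new -> 11 infected
Step 4: +3 new -> 14 infected
Step 5: +2 new -> 16 infected
Step 6: +3 new -> 19 infected
Step 7: +4 new -> 23 infected
Step 8: +2 new -> 25 infected
Step 9: +3 new -> 28 infected
Step 10: +0 new -> 28 infected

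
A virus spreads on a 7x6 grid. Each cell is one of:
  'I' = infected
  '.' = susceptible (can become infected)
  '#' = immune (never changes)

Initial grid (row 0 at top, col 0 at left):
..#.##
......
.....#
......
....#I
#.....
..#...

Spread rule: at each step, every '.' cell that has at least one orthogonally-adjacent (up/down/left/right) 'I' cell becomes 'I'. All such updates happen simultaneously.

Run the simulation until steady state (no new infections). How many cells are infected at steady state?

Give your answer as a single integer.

Step 0 (initial): 1 infected
Step 1: +2 new -> 3 infected
Step 2: +3 new -> 6 infected
Step 3: +4 new -> 10 infected
Step 4: +6 new -> 16 infected
Step 5: +6 new -> 22 infected
Step 6: +6 new -> 28 infected
Step 7: +4 new -> 32 infected
Step 8: +2 new -> 34 infected
Step 9: +1 new -> 35 infected
Step 10: +0 new -> 35 infected

Answer: 35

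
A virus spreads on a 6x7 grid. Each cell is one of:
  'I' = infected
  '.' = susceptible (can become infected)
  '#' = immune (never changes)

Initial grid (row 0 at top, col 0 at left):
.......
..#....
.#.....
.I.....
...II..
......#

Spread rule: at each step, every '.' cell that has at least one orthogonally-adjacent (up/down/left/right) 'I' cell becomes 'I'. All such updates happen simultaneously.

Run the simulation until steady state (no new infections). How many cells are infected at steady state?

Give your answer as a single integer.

Step 0 (initial): 3 infected
Step 1: +9 new -> 12 infected
Step 2: +10 new -> 22 infected
Step 3: +6 new -> 28 infected
Step 4: +6 new -> 34 infected
Step 5: +4 new -> 38 infected
Step 6: +1 new -> 39 infected
Step 7: +0 new -> 39 infected

Answer: 39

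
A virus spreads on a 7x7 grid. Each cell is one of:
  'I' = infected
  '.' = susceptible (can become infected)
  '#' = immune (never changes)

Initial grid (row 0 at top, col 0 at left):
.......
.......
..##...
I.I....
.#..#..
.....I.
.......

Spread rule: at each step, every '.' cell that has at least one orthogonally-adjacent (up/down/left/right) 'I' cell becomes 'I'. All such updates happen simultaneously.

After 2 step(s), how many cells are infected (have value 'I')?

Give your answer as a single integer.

Answer: 23

Derivation:
Step 0 (initial): 3 infected
Step 1: +9 new -> 12 infected
Step 2: +11 new -> 23 infected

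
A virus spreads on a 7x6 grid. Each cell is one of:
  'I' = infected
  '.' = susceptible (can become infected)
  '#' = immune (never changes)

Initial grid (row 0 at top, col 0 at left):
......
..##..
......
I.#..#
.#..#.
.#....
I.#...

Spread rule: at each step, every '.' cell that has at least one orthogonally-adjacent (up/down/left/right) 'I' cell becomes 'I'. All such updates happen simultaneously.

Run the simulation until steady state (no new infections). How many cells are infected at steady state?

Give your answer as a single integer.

Step 0 (initial): 2 infected
Step 1: +5 new -> 7 infected
Step 2: +2 new -> 9 infected
Step 3: +3 new -> 12 infected
Step 4: +2 new -> 14 infected
Step 5: +3 new -> 17 infected
Step 6: +5 new -> 22 infected
Step 7: +4 new -> 26 infected
Step 8: +4 new -> 30 infected
Step 9: +2 new -> 32 infected
Step 10: +2 new -> 34 infected
Step 11: +0 new -> 34 infected

Answer: 34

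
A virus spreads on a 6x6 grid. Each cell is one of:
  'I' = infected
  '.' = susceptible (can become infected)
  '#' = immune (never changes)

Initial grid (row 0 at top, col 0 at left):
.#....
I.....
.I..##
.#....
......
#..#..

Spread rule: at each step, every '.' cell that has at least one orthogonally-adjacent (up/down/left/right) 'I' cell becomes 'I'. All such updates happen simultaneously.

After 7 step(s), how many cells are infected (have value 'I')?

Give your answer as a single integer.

Step 0 (initial): 2 infected
Step 1: +4 new -> 6 infected
Step 2: +4 new -> 10 infected
Step 3: +5 new -> 15 infected
Step 4: +6 new -> 21 infected
Step 5: +5 new -> 26 infected
Step 6: +3 new -> 29 infected
Step 7: +1 new -> 30 infected

Answer: 30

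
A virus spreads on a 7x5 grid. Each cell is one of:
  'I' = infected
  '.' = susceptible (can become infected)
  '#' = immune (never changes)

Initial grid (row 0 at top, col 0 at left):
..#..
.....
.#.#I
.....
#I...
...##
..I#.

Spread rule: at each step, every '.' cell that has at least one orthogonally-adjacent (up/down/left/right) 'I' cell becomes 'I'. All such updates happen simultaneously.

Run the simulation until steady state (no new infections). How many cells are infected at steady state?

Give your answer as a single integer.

Step 0 (initial): 3 infected
Step 1: +7 new -> 10 infected
Step 2: +9 new -> 19 infected
Step 3: +4 new -> 23 infected
Step 4: +2 new -> 25 infected
Step 5: +2 new -> 27 infected
Step 6: +0 new -> 27 infected

Answer: 27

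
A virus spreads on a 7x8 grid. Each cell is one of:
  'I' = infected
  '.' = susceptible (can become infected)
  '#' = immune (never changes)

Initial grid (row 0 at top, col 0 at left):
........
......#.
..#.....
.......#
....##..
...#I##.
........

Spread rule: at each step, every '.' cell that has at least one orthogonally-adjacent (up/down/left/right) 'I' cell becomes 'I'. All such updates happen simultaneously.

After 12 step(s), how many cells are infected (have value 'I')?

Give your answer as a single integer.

Answer: 47

Derivation:
Step 0 (initial): 1 infected
Step 1: +1 new -> 2 infected
Step 2: +2 new -> 4 infected
Step 3: +2 new -> 6 infected
Step 4: +3 new -> 9 infected
Step 5: +4 new -> 13 infected
Step 6: +5 new -> 18 infected
Step 7: +4 new -> 22 infected
Step 8: +5 new -> 27 infected
Step 9: +6 new -> 33 infected
Step 10: +7 new -> 40 infected
Step 11: +5 new -> 45 infected
Step 12: +2 new -> 47 infected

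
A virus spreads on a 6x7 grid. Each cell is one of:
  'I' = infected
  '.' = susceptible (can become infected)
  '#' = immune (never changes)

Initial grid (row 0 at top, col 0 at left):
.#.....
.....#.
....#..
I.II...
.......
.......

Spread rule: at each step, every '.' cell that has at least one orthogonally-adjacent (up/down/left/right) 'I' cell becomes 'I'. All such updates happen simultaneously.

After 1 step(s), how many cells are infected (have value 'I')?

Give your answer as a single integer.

Answer: 11

Derivation:
Step 0 (initial): 3 infected
Step 1: +8 new -> 11 infected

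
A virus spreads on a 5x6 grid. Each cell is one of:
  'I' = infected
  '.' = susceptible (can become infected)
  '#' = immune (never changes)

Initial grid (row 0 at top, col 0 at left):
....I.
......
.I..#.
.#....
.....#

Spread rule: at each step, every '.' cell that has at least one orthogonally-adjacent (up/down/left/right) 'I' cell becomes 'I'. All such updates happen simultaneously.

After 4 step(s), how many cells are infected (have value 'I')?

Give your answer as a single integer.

Answer: 26

Derivation:
Step 0 (initial): 2 infected
Step 1: +6 new -> 8 infected
Step 2: +9 new -> 17 infected
Step 3: +5 new -> 22 infected
Step 4: +4 new -> 26 infected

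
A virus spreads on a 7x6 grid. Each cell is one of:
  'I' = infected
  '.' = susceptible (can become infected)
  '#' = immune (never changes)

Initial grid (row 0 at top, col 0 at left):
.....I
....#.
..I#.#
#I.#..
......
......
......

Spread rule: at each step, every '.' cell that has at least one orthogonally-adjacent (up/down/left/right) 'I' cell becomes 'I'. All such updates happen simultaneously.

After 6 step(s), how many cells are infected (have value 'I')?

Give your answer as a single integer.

Step 0 (initial): 3 infected
Step 1: +6 new -> 9 infected
Step 2: +8 new -> 17 infected
Step 3: +6 new -> 23 infected
Step 4: +5 new -> 28 infected
Step 5: +4 new -> 32 infected
Step 6: +4 new -> 36 infected

Answer: 36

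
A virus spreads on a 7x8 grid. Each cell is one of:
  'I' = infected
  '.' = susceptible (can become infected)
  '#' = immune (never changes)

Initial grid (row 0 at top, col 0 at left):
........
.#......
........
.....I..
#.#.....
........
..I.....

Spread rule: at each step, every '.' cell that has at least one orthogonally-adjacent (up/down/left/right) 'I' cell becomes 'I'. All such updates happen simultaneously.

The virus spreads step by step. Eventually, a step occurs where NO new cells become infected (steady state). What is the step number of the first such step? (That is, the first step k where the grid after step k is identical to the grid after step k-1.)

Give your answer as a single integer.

Step 0 (initial): 2 infected
Step 1: +7 new -> 9 infected
Step 2: +12 new -> 21 infected
Step 3: +13 new -> 34 infected
Step 4: +8 new -> 42 infected
Step 5: +6 new -> 48 infected
Step 6: +2 new -> 50 infected
Step 7: +2 new -> 52 infected
Step 8: +1 new -> 53 infected
Step 9: +0 new -> 53 infected

Answer: 9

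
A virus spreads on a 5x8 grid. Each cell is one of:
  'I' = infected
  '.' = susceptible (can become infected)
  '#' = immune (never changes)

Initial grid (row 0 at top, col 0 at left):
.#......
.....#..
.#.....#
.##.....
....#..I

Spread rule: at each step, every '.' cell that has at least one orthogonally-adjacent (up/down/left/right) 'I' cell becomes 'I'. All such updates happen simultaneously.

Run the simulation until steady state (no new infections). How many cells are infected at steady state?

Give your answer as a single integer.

Answer: 33

Derivation:
Step 0 (initial): 1 infected
Step 1: +2 new -> 3 infected
Step 2: +2 new -> 5 infected
Step 3: +2 new -> 7 infected
Step 4: +3 new -> 10 infected
Step 5: +4 new -> 14 infected
Step 6: +5 new -> 19 infected
Step 7: +4 new -> 23 infected
Step 8: +3 new -> 26 infected
Step 9: +3 new -> 29 infected
Step 10: +2 new -> 31 infected
Step 11: +2 new -> 33 infected
Step 12: +0 new -> 33 infected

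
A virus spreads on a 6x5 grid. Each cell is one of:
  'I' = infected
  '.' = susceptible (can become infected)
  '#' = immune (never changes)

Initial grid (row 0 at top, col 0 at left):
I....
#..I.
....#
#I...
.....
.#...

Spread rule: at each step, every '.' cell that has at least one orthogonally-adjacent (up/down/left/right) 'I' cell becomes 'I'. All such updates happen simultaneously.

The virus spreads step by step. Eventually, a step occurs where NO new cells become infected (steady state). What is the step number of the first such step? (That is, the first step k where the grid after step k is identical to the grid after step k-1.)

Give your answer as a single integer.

Answer: 6

Derivation:
Step 0 (initial): 3 infected
Step 1: +8 new -> 11 infected
Step 2: +8 new -> 19 infected
Step 3: +4 new -> 23 infected
Step 4: +2 new -> 25 infected
Step 5: +1 new -> 26 infected
Step 6: +0 new -> 26 infected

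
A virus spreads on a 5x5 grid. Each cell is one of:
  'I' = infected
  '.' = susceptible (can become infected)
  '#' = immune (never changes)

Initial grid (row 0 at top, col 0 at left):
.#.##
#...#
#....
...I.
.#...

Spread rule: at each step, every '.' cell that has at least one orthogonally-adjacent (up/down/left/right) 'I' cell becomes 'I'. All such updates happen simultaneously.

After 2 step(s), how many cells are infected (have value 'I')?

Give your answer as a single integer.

Step 0 (initial): 1 infected
Step 1: +4 new -> 5 infected
Step 2: +6 new -> 11 infected

Answer: 11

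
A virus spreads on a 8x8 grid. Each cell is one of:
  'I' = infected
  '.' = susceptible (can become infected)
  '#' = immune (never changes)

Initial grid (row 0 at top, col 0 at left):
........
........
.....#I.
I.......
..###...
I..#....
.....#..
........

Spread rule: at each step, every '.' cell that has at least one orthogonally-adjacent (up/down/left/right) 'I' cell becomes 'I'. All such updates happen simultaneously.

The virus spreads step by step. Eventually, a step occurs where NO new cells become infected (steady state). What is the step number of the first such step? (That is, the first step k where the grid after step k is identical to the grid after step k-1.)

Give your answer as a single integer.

Answer: 7

Derivation:
Step 0 (initial): 3 infected
Step 1: +8 new -> 11 infected
Step 2: +13 new -> 24 infected
Step 3: +13 new -> 37 infected
Step 4: +11 new -> 48 infected
Step 5: +7 new -> 55 infected
Step 6: +3 new -> 58 infected
Step 7: +0 new -> 58 infected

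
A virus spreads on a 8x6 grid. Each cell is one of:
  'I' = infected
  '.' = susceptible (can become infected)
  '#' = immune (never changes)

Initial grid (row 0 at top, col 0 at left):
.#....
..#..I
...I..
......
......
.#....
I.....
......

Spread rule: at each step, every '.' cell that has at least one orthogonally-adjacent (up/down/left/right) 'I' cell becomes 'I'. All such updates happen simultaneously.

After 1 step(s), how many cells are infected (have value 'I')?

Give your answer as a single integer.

Step 0 (initial): 3 infected
Step 1: +10 new -> 13 infected

Answer: 13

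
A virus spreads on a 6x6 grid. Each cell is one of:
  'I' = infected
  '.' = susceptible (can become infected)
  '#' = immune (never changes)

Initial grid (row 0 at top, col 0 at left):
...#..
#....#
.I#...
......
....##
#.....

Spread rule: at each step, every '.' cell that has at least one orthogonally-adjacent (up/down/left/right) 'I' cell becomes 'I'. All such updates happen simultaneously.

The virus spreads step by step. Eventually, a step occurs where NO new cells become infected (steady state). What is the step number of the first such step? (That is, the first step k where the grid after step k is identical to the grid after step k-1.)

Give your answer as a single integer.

Answer: 8

Derivation:
Step 0 (initial): 1 infected
Step 1: +3 new -> 4 infected
Step 2: +5 new -> 9 infected
Step 3: +7 new -> 16 infected
Step 4: +5 new -> 21 infected
Step 5: +4 new -> 25 infected
Step 6: +3 new -> 28 infected
Step 7: +1 new -> 29 infected
Step 8: +0 new -> 29 infected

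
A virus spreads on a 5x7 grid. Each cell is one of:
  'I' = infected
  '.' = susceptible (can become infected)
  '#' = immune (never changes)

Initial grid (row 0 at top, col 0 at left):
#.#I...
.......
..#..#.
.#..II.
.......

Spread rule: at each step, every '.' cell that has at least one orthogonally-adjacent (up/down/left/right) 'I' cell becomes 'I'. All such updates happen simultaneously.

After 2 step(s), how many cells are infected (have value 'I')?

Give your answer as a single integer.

Answer: 18

Derivation:
Step 0 (initial): 3 infected
Step 1: +7 new -> 10 infected
Step 2: +8 new -> 18 infected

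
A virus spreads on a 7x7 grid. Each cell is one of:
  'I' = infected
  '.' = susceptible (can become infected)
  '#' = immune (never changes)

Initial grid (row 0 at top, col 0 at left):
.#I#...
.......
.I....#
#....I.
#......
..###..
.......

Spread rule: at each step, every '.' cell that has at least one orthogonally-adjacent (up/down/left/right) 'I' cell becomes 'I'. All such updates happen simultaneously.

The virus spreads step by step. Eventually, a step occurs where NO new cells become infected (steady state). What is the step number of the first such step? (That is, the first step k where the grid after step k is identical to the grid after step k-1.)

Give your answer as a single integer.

Step 0 (initial): 3 infected
Step 1: +9 new -> 12 infected
Step 2: +11 new -> 23 infected
Step 3: +9 new -> 32 infected
Step 4: +6 new -> 38 infected
Step 5: +3 new -> 41 infected
Step 6: +0 new -> 41 infected

Answer: 6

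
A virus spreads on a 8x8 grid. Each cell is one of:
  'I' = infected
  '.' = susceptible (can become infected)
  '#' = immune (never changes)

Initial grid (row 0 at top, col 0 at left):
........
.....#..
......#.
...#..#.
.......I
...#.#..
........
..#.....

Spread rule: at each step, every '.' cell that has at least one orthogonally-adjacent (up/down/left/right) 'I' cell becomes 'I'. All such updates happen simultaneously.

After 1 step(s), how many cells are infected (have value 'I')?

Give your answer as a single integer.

Answer: 4

Derivation:
Step 0 (initial): 1 infected
Step 1: +3 new -> 4 infected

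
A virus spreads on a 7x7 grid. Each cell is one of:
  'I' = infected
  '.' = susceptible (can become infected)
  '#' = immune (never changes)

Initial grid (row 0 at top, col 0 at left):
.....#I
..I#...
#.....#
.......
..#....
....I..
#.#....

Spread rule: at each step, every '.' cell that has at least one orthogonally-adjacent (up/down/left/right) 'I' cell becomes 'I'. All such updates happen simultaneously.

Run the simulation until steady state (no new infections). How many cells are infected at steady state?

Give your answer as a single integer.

Answer: 42

Derivation:
Step 0 (initial): 3 infected
Step 1: +8 new -> 11 infected
Step 2: +14 new -> 25 infected
Step 3: +11 new -> 36 infected
Step 4: +5 new -> 41 infected
Step 5: +1 new -> 42 infected
Step 6: +0 new -> 42 infected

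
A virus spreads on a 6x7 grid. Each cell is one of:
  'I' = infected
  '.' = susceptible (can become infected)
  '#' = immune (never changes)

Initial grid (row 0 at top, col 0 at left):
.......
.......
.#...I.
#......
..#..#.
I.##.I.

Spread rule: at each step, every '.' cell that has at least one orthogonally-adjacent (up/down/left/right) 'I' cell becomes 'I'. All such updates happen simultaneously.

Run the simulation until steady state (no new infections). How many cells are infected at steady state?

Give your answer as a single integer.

Step 0 (initial): 3 infected
Step 1: +8 new -> 11 infected
Step 2: +9 new -> 20 infected
Step 3: +7 new -> 27 infected
Step 4: +3 new -> 30 infected
Step 5: +2 new -> 32 infected
Step 6: +2 new -> 34 infected
Step 7: +2 new -> 36 infected
Step 8: +0 new -> 36 infected

Answer: 36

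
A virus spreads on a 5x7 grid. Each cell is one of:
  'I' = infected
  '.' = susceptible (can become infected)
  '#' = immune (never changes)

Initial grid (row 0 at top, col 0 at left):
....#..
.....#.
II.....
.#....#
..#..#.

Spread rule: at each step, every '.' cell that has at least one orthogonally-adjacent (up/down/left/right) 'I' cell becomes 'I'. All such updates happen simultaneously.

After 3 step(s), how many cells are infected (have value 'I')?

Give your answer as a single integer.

Answer: 17

Derivation:
Step 0 (initial): 2 infected
Step 1: +4 new -> 6 infected
Step 2: +6 new -> 12 infected
Step 3: +5 new -> 17 infected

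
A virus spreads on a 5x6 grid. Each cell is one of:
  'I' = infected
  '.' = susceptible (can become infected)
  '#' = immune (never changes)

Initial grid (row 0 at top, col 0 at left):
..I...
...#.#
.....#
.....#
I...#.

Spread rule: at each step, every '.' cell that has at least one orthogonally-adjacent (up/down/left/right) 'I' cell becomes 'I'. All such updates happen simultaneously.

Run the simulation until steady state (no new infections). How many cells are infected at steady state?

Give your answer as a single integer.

Answer: 24

Derivation:
Step 0 (initial): 2 infected
Step 1: +5 new -> 7 infected
Step 2: +7 new -> 14 infected
Step 3: +7 new -> 21 infected
Step 4: +2 new -> 23 infected
Step 5: +1 new -> 24 infected
Step 6: +0 new -> 24 infected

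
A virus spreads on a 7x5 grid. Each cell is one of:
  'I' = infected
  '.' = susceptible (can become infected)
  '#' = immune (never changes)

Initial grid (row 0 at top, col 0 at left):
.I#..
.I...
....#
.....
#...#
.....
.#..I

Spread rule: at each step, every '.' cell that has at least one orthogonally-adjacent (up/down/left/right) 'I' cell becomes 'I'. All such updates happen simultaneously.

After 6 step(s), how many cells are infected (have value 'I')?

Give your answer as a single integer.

Answer: 30

Derivation:
Step 0 (initial): 3 infected
Step 1: +6 new -> 9 infected
Step 2: +6 new -> 15 infected
Step 3: +8 new -> 23 infected
Step 4: +4 new -> 27 infected
Step 5: +2 new -> 29 infected
Step 6: +1 new -> 30 infected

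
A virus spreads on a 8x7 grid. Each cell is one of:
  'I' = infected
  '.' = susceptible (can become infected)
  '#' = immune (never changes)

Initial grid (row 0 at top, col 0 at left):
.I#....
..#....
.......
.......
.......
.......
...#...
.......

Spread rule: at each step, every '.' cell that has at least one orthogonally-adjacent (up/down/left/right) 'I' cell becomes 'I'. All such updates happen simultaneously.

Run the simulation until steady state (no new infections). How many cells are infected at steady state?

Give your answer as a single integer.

Answer: 53

Derivation:
Step 0 (initial): 1 infected
Step 1: +2 new -> 3 infected
Step 2: +2 new -> 5 infected
Step 3: +3 new -> 8 infected
Step 4: +4 new -> 12 infected
Step 5: +6 new -> 18 infected
Step 6: +8 new -> 26 infected
Step 7: +9 new -> 35 infected
Step 8: +7 new -> 42 infected
Step 9: +5 new -> 47 infected
Step 10: +3 new -> 50 infected
Step 11: +2 new -> 52 infected
Step 12: +1 new -> 53 infected
Step 13: +0 new -> 53 infected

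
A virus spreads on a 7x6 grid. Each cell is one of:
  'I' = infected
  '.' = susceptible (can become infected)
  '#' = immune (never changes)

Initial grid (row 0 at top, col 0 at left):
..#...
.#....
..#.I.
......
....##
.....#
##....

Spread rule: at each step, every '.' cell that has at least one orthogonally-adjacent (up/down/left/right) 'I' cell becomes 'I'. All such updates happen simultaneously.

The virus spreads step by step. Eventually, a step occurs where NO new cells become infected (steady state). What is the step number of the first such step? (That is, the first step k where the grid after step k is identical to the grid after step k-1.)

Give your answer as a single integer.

Answer: 10

Derivation:
Step 0 (initial): 1 infected
Step 1: +4 new -> 5 infected
Step 2: +5 new -> 10 infected
Step 3: +5 new -> 15 infected
Step 4: +3 new -> 18 infected
Step 5: +6 new -> 24 infected
Step 6: +5 new -> 29 infected
Step 7: +3 new -> 32 infected
Step 8: +1 new -> 33 infected
Step 9: +1 new -> 34 infected
Step 10: +0 new -> 34 infected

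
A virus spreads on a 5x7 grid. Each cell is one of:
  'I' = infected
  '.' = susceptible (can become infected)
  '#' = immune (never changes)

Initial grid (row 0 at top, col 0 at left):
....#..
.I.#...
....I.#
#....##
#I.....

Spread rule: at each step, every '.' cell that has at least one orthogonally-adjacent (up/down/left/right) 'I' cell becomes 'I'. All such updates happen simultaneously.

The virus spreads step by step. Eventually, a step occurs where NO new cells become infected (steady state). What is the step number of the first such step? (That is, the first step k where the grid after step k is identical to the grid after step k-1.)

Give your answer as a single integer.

Answer: 5

Derivation:
Step 0 (initial): 3 infected
Step 1: +10 new -> 13 infected
Step 2: +9 new -> 22 infected
Step 3: +4 new -> 26 infected
Step 4: +2 new -> 28 infected
Step 5: +0 new -> 28 infected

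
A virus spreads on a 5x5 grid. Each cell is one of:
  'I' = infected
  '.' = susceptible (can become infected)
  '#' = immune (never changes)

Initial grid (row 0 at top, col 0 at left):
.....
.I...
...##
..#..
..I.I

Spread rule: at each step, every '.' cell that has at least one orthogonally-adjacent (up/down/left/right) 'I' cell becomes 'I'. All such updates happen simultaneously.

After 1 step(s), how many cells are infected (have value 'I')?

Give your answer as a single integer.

Step 0 (initial): 3 infected
Step 1: +7 new -> 10 infected

Answer: 10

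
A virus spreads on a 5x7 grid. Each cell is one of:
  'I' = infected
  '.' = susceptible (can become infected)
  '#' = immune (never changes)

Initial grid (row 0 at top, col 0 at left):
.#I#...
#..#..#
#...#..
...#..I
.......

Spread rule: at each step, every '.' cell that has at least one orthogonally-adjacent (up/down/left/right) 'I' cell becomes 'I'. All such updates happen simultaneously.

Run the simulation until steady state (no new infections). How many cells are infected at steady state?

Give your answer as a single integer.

Answer: 26

Derivation:
Step 0 (initial): 2 infected
Step 1: +4 new -> 6 infected
Step 2: +5 new -> 11 infected
Step 3: +5 new -> 16 infected
Step 4: +5 new -> 21 infected
Step 5: +4 new -> 25 infected
Step 6: +1 new -> 26 infected
Step 7: +0 new -> 26 infected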